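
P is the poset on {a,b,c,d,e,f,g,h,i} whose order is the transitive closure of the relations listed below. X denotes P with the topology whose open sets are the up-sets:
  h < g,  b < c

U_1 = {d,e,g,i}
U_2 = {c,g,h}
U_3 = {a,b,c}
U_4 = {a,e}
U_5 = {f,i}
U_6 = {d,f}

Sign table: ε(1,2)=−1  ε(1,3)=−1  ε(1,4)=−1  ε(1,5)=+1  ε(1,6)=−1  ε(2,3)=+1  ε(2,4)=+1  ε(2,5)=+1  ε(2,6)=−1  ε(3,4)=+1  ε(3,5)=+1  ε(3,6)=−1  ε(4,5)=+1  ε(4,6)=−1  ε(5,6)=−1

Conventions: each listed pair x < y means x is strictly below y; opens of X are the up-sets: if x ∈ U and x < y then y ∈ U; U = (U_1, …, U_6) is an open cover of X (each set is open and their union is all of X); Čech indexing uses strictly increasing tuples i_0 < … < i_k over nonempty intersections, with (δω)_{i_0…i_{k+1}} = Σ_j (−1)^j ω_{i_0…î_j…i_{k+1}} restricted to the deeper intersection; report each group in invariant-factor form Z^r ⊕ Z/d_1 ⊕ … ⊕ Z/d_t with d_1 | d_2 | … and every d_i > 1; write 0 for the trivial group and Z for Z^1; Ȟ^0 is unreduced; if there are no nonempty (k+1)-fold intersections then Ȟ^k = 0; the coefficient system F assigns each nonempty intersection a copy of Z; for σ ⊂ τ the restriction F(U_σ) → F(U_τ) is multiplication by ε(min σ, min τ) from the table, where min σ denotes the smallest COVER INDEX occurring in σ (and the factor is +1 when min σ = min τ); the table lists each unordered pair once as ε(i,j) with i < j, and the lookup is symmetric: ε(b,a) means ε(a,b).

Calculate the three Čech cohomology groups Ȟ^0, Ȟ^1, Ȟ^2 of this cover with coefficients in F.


cover nerve:
  U12={g} U14={e} U15={i} U16={d} U23={c} U34={a} U56={f}
C dims 6,7; δ0: rk 5, SNF 1^5
Ȟ^0: (6−5)−0=1 ⇒ Z
Ȟ^1: (7−0)−5=2 ⇒ Z^2
Ȟ^2: (0−0)−0=0 ⇒ 0

Ȟ^0(U;F) ≅ Z, Ȟ^1(U;F) ≅ Z^2, Ȟ^2(U;F) ≅ 0


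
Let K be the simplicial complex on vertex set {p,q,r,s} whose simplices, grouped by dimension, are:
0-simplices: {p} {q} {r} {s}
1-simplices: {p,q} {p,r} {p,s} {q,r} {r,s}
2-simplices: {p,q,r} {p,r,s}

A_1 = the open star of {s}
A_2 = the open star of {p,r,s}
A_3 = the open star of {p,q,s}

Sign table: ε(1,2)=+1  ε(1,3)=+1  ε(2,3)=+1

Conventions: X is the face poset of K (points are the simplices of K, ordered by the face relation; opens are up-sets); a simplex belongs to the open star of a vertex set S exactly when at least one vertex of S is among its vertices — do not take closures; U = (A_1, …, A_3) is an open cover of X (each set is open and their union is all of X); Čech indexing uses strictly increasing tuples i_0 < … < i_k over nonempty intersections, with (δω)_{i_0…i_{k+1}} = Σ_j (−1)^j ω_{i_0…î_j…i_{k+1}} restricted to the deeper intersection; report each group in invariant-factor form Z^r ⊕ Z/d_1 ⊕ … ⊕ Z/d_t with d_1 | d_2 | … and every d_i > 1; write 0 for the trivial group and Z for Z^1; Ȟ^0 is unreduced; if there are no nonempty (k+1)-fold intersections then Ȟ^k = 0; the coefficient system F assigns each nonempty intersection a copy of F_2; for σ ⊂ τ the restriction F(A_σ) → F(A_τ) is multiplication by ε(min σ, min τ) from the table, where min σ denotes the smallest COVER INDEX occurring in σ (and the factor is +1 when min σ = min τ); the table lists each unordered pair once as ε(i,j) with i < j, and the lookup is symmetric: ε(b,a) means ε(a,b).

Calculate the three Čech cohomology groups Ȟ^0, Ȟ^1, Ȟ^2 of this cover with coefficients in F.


Ȟ^0(U;F) ≅ Z/2; Ȟ^1(U;F) ≅ 0; Ȟ^2(U;F) ≅ 0

intersection data:
  A1={{s},{p,s},{r,s},{p,r,s}} A2={{p},{r},{s},{p,q},{p,r},{p,s},{q,r},{r,s},{p,q,r},{p,r,s}} A3={{p},{q},{s},{p,q},{p,r},{p,s},{q,r},{r,s},{p,q,r},{p,r,s}}
  A12={{s},{p,s},{r,s},{p,r,s}} A13={{s},{p,s},{r,s},{p,r,s}} A23={{p},{s},{p,q},{p,r},{p,s},{q,r},{r,s},{p,q,r},{p,r,s}}
  A123={{s},{p,s},{r,s},{p,r,s}}
C dims 3,3,1; δ0: rk_F2 2; δ1: rk_F2 1
Ȟ^0 = (3 − 2) − 0 = 1, so Ȟ^0 ≅ Z/2
Ȟ^1 = (3 − 1) − 2 = 0, so Ȟ^1 ≅ 0
Ȟ^2 = (1 − 0) − 1 = 0, so Ȟ^2 ≅ 0


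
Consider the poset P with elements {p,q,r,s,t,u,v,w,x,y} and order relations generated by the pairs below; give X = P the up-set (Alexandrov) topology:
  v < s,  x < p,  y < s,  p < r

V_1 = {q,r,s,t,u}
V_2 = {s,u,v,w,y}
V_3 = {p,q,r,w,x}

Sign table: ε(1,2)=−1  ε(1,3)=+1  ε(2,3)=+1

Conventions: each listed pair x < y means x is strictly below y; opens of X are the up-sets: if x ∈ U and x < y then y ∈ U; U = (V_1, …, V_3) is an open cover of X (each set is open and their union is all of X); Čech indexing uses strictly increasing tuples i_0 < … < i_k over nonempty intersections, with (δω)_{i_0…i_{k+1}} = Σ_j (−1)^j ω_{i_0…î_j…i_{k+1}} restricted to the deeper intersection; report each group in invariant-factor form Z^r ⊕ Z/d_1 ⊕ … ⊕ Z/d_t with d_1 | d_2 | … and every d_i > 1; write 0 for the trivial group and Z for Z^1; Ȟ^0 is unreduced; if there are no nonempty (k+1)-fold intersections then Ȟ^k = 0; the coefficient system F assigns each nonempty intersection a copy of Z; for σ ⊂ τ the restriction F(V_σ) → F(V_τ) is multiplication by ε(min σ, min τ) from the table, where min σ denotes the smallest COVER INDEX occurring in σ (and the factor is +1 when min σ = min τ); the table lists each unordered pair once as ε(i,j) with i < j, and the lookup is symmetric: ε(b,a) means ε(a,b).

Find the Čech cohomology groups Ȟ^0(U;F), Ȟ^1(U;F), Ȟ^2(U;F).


nerve simplices:
  V12={s,u} V13={q,r} V23={w}
C dims 3,3; δ0: rk 3, SNF 1^2·2
degree 0: 3−3−0 = 0 → Ȟ^0 ≅ 0
degree 1: 3−0−3 = 0 plus torsion [2] → Ȟ^1 ≅ Z/2
degree 2: 0−0−0 = 0 → Ȟ^2 ≅ 0

Ȟ^0 ≅ 0, Ȟ^1 ≅ Z/2 and Ȟ^2 ≅ 0


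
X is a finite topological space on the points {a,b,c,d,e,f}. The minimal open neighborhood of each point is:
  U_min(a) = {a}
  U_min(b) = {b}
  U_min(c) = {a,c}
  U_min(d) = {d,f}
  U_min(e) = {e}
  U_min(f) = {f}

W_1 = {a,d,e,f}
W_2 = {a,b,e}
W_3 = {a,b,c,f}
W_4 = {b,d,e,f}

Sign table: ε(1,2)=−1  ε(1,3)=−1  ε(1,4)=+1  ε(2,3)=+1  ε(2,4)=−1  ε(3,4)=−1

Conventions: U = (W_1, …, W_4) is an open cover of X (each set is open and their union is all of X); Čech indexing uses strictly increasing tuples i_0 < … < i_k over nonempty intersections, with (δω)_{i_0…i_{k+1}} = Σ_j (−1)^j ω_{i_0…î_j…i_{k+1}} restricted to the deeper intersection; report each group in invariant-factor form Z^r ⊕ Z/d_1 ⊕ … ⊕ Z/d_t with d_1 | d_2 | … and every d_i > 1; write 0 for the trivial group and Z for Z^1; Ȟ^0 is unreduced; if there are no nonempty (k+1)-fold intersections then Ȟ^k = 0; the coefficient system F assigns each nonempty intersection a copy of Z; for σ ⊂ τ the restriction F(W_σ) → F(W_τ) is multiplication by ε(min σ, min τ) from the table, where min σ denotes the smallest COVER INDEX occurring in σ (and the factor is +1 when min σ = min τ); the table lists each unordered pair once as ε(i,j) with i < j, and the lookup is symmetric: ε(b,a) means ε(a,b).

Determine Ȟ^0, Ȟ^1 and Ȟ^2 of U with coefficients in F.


nerve of the cover:
  W12={a,e} W13={a,f} W14={d,e,f} W23={a,b} W24={b,e} W34={b,f}
  W123={a} W124={e} W134={f} W234={b}
C dims 4,6,4; δ0: rk 3, SNF 1^3; δ1: rk 3, SNF 1^3
Ȟ^0 = (4 − 3) − 0 = 1, so Ȟ^0 ≅ Z
Ȟ^1 = (6 − 3) − 3 = 0, so Ȟ^1 ≅ 0
Ȟ^2 = (4 − 0) − 3 = 1, so Ȟ^2 ≅ Z

Ȟ^0 = Z, Ȟ^1 = 0 and Ȟ^2 = Z


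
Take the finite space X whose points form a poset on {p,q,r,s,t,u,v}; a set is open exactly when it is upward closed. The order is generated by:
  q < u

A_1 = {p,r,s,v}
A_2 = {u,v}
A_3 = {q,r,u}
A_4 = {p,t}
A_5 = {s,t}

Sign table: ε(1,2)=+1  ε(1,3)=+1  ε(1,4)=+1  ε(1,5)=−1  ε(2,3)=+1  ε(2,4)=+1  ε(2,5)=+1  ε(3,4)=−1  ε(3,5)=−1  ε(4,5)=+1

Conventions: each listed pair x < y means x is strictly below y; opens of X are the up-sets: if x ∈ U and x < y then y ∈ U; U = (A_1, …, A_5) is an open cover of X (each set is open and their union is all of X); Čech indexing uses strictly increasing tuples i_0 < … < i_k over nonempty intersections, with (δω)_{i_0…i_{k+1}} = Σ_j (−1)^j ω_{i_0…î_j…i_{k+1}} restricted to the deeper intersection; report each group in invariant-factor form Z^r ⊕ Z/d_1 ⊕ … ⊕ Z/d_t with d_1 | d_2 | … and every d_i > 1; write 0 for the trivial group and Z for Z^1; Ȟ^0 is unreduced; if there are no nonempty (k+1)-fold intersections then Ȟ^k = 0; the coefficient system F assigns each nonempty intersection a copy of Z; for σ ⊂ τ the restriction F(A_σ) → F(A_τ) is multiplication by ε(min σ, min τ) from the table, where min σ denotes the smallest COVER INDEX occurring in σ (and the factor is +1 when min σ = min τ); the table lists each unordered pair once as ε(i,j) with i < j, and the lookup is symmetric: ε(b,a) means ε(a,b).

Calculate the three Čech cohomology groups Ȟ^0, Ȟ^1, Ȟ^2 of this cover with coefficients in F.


nonempty intersections:
  A12={v} A13={r} A14={p} A15={s} A23={u} A45={t}
C dims 5,6; δ0: rk 5, SNF 1^4·2
Ȟ^0: (5−5)−0=0 ⇒ 0
Ȟ^1: (6−0)−5=1 plus torsion [2] ⇒ Z ⊕ Z/2
Ȟ^2: (0−0)−0=0 ⇒ 0

Ȟ^0(U;F) ≅ 0,  Ȟ^1(U;F) ≅ Z ⊕ Z/2,  Ȟ^2(U;F) ≅ 0


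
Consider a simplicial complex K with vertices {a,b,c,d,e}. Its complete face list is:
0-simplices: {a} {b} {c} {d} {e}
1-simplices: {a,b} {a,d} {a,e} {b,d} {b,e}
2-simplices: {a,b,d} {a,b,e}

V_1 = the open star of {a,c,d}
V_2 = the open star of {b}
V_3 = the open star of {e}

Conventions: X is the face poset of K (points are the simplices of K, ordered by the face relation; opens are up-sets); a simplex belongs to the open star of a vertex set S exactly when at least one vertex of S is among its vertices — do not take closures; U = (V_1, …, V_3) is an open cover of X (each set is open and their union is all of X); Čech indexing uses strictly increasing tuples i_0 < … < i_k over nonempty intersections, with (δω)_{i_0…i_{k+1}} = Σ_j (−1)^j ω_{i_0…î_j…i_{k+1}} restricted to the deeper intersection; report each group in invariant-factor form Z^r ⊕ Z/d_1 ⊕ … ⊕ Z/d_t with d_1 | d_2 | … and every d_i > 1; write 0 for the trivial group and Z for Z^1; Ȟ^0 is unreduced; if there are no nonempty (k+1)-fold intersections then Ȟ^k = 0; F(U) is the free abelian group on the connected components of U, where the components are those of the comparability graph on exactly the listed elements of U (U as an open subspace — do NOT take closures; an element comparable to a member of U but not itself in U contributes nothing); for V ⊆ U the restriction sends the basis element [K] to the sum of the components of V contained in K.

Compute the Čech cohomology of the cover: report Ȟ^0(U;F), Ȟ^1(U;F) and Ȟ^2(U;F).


nerve of the cover:
  V1={{a},{c},{d},{a,b},{a,d},{a,e},{b,d},{a,b,d},{a,b,e}} V2={{b},{a,b},{b,d},{b,e},{a,b,d},{a,b,e}} V3={{e},{a,e},{b,e},{a,b,e}}
  V12={{a,b},{b,d},{a,b,d},{a,b,e}} V13={{a,e},{a,b,e}} V23={{b,e},{a,b,e}}
  V123={{a,b,e}}
components per intersection:
  V1: {{a},{d},{a,b},{a,d},{a,e},{b,d},{a,b,d},{a,b,e}} {{c}}
  V2: {{b},{a,b},{b,d},{b,e},{a,b,d},{a,b,e}}
  V3: {{e},{a,e},{b,e},{a,b,e}}
  V12: {{a,b},{b,d},{a,b,d},{a,b,e}}
  V13: {{a,e},{a,b,e}}
  V23: {{b,e},{a,b,e}}
  V123: {{a,b,e}}
C dims 4,3,1; δ0: rk 2, SNF 1^2; δ1: rk 1, SNF 1^1
Ȟ^0 = (4 − 2) − 0 = 2, so Ȟ^0 ≅ Z^2
Ȟ^1 = (3 − 1) − 2 = 0, so Ȟ^1 ≅ 0
Ȟ^2 = (1 − 0) − 1 = 0, so Ȟ^2 ≅ 0

Ȟ^0 ≅ Z^2,  Ȟ^1 ≅ 0,  Ȟ^2 ≅ 0


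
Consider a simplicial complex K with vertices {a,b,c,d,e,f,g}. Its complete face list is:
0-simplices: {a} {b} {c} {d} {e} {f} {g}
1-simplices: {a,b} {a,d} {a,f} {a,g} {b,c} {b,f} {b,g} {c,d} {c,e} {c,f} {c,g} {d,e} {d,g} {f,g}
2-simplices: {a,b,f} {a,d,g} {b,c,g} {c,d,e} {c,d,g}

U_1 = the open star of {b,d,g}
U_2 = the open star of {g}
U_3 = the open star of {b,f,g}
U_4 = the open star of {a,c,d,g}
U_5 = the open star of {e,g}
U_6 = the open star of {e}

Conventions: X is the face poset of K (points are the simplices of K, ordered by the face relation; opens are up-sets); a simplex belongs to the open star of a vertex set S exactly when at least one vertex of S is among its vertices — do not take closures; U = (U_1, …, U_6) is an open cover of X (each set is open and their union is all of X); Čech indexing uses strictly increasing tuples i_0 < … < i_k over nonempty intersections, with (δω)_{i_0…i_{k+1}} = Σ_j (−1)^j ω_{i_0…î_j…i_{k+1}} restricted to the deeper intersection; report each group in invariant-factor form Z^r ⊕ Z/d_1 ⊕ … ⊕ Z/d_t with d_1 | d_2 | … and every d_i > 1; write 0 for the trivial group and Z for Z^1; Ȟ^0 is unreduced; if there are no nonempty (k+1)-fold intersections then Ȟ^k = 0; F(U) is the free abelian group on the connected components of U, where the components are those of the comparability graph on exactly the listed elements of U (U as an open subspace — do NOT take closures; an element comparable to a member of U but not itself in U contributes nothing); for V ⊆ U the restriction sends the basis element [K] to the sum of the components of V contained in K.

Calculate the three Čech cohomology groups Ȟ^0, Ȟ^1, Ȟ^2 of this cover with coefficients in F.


Ȟ^0 = Z,  Ȟ^1 = Z^2,  Ȟ^2 = 0

cover nerve:
  U1={{b},{d},{g},{a,b},{a,d},{a,g},{b,c},{b,f},{b,g},{c,d},{c,g},{d,e},{d,g},{f,g},{a,b,f},{a,d,g},{b,c,g},{c,d,e},{c,d,g}} U2={{g},{a,g},{b,g},{c,g},{d,g},{f,g},{a,d,g},{b,c,g},{c,d,g}} U3={{b},{f},{g},{a,b},{a,f},{a,g},{b,c},{b,f},{b,g},{c,f},{c,g},{d,g},{f,g},{a,b,f},{a,d,g},{b,c,g},{c,d,g}} U4={{a},{c},{d},{g},{a,b},{a,d},{a,f},{a,g},{b,c},{b,g},{c,d},{c,e},{c,f},{c,g},{d,e},{d,g},{f,g},{a,b,f},{a,d,g},{b,c,g},{c,d,e},{c,d,g}} U5={{e},{g},{a,g},{b,g},{c,e},{c,g},{d,e},{d,g},{f,g},{a,d,g},{b,c,g},{c,d,e},{c,d,g}} U6={{e},{c,e},{d,e},{c,d,e}}
  U12={{g},{a,g},{b,g},{c,g},{d,g},{f,g},{a,d,g},{b,c,g},{c,d,g}} U13={{b},{g},{a,b},{a,g},{b,c},{b,f},{b,g},{c,g},{d,g},{f,g},{a,b,f},{a,d,g},{b,c,g},{c,d,g}} U14={{d},{g},{a,b},{a,d},{a,g},{b,c},{b,g},{c,d},{c,g},{d,e},{d,g},{f,g},{a,b,f},{a,d,g},{b,c,g},{c,d,e},{c,d,g}} U15={{g},{a,g},{b,g},{c,g},{d,e},{d,g},{f,g},{a,d,g},{b,c,g},{c,d,e},{c,d,g}} U16={{d,e},{c,d,e}} U23={{g},{a,g},{b,g},{c,g},{d,g},{f,g},{a,d,g},{b,c,g},{c,d,g}} U24={{g},{a,g},{b,g},{c,g},{d,g},{f,g},{a,d,g},{b,c,g},{c,d,g}} U25={{g},{a,g},{b,g},{c,g},{d,g},{f,g},{a,d,g},{b,c,g},{c,d,g}} U34={{g},{a,b},{a,f},{a,g},{b,c},{b,g},{c,f},{c,g},{d,g},{f,g},{a,b,f},{a,d,g},{b,c,g},{c,d,g}} U35={{g},{a,g},{b,g},{c,g},{d,g},{f,g},{a,d,g},{b,c,g},{c,d,g}} U45={{g},{a,g},{b,g},{c,e},{c,g},{d,e},{d,g},{f,g},{a,d,g},{b,c,g},{c,d,e},{c,d,g}} U46={{c,e},{d,e},{c,d,e}} U56={{e},{c,e},{d,e},{c,d,e}}
  U123={{g},{a,g},{b,g},{c,g},{d,g},{f,g},{a,d,g},{b,c,g},{c,d,g}} U124={{g},{a,g},{b,g},{c,g},{d,g},{f,g},{a,d,g},{b,c,g},{c,d,g}} U125={{g},{a,g},{b,g},{c,g},{d,g},{f,g},{a,d,g},{b,c,g},{c,d,g}} U134={{g},{a,b},{a,g},{b,c},{b,g},{c,g},{d,g},{f,g},{a,b,f},{a,d,g},{b,c,g},{c,d,g}} U135={{g},{a,g},{b,g},{c,g},{d,g},{f,g},{a,d,g},{b,c,g},{c,d,g}} U145={{g},{a,g},{b,g},{c,g},{d,e},{d,g},{f,g},{a,d,g},{b,c,g},{c,d,e},{c,d,g}} U146={{d,e},{c,d,e}} U156={{d,e},{c,d,e}} U234={{g},{a,g},{b,g},{c,g},{d,g},{f,g},{a,d,g},{b,c,g},{c,d,g}} U235={{g},{a,g},{b,g},{c,g},{d,g},{f,g},{a,d,g},{b,c,g},{c,d,g}} U245={{g},{a,g},{b,g},{c,g},{d,g},{f,g},{a,d,g},{b,c,g},{c,d,g}} U345={{g},{a,g},{b,g},{c,g},{d,g},{f,g},{a,d,g},{b,c,g},{c,d,g}} U456={{c,e},{d,e},{c,d,e}}
  U1234={{g},{a,g},{b,g},{c,g},{d,g},{f,g},{a,d,g},{b,c,g},{c,d,g}} U1235={{g},{a,g},{b,g},{c,g},{d,g},{f,g},{a,d,g},{b,c,g},{c,d,g}} U1245={{g},{a,g},{b,g},{c,g},{d,g},{f,g},{a,d,g},{b,c,g},{c,d,g}} U1345={{g},{a,g},{b,g},{c,g},{d,g},{f,g},{a,d,g},{b,c,g},{c,d,g}} U1456={{d,e},{c,d,e}} U2345={{g},{a,g},{b,g},{c,g},{d,g},{f,g},{a,d,g},{b,c,g},{c,d,g}}
  U12345={{g},{a,g},{b,g},{c,g},{d,g},{f,g},{a,d,g},{b,c,g},{c,d,g}}
components per intersection:
  U1: {{b},{d},{g},{a,b},{a,d},{a,g},{b,c},{b,f},{b,g},{c,d},{c,g},{d,e},{d,g},{f,g},{a,b,f},{a,d,g},{b,c,g},{c,d,e},{c,d,g}}
  U2: {{g},{a,g},{b,g},{c,g},{d,g},{f,g},{a,d,g},{b,c,g},{c,d,g}}
  U3: {{b},{f},{g},{a,b},{a,f},{a,g},{b,c},{b,f},{b,g},{c,f},{c,g},{d,g},{f,g},{a,b,f},{a,d,g},{b,c,g},{c,d,g}}
  U4: {{a},{c},{d},{g},{a,b},{a,d},{a,f},{a,g},{b,c},{b,g},{c,d},{c,e},{c,f},{c,g},{d,e},{d,g},{f,g},{a,b,f},{a,d,g},{b,c,g},{c,d,e},{c,d,g}}
  U5: {{e},{c,e},{d,e},{c,d,e}} {{g},{a,g},{b,g},{c,g},{d,g},{f,g},{a,d,g},{b,c,g},{c,d,g}}
  U6: {{e},{c,e},{d,e},{c,d,e}}
  U12: {{g},{a,g},{b,g},{c,g},{d,g},{f,g},{a,d,g},{b,c,g},{c,d,g}}
  U13: {{b},{g},{a,b},{a,g},{b,c},{b,f},{b,g},{c,g},{d,g},{f,g},{a,b,f},{a,d,g},{b,c,g},{c,d,g}}
  U14: {{d},{g},{a,d},{a,g},{b,c},{b,g},{c,d},{c,g},{d,e},{d,g},{f,g},{a,d,g},{b,c,g},{c,d,e},{c,d,g}} {{a,b},{a,b,f}}
  U15: {{g},{a,g},{b,g},{c,g},{d,g},{f,g},{a,d,g},{b,c,g},{c,d,g}} {{d,e},{c,d,e}}
  U16: {{d,e},{c,d,e}}
  U23: {{g},{a,g},{b,g},{c,g},{d,g},{f,g},{a,d,g},{b,c,g},{c,d,g}}
  U24: {{g},{a,g},{b,g},{c,g},{d,g},{f,g},{a,d,g},{b,c,g},{c,d,g}}
  U25: {{g},{a,g},{b,g},{c,g},{d,g},{f,g},{a,d,g},{b,c,g},{c,d,g}}
  U34: {{g},{a,g},{b,c},{b,g},{c,g},{d,g},{f,g},{a,d,g},{b,c,g},{c,d,g}} {{a,b},{a,f},{a,b,f}} {{c,f}}
  U35: {{g},{a,g},{b,g},{c,g},{d,g},{f,g},{a,d,g},{b,c,g},{c,d,g}}
  U45: {{g},{a,g},{b,g},{c,g},{d,g},{f,g},{a,d,g},{b,c,g},{c,d,g}} {{c,e},{d,e},{c,d,e}}
  U46: {{c,e},{d,e},{c,d,e}}
  U56: {{e},{c,e},{d,e},{c,d,e}}
  U123: {{g},{a,g},{b,g},{c,g},{d,g},{f,g},{a,d,g},{b,c,g},{c,d,g}}
  U124: {{g},{a,g},{b,g},{c,g},{d,g},{f,g},{a,d,g},{b,c,g},{c,d,g}}
  U125: {{g},{a,g},{b,g},{c,g},{d,g},{f,g},{a,d,g},{b,c,g},{c,d,g}}
  U134: {{g},{a,g},{b,c},{b,g},{c,g},{d,g},{f,g},{a,d,g},{b,c,g},{c,d,g}} {{a,b},{a,b,f}}
  U135: {{g},{a,g},{b,g},{c,g},{d,g},{f,g},{a,d,g},{b,c,g},{c,d,g}}
  U145: {{g},{a,g},{b,g},{c,g},{d,g},{f,g},{a,d,g},{b,c,g},{c,d,g}} {{d,e},{c,d,e}}
  U146: {{d,e},{c,d,e}}
  U156: {{d,e},{c,d,e}}
  U234: {{g},{a,g},{b,g},{c,g},{d,g},{f,g},{a,d,g},{b,c,g},{c,d,g}}
  U235: {{g},{a,g},{b,g},{c,g},{d,g},{f,g},{a,d,g},{b,c,g},{c,d,g}}
  U245: {{g},{a,g},{b,g},{c,g},{d,g},{f,g},{a,d,g},{b,c,g},{c,d,g}}
  U345: {{g},{a,g},{b,g},{c,g},{d,g},{f,g},{a,d,g},{b,c,g},{c,d,g}}
  U456: {{c,e},{d,e},{c,d,e}}
  U1234: {{g},{a,g},{b,g},{c,g},{d,g},{f,g},{a,d,g},{b,c,g},{c,d,g}}
  U1235: {{g},{a,g},{b,g},{c,g},{d,g},{f,g},{a,d,g},{b,c,g},{c,d,g}}
  U1245: {{g},{a,g},{b,g},{c,g},{d,g},{f,g},{a,d,g},{b,c,g},{c,d,g}}
  U1345: {{g},{a,g},{b,g},{c,g},{d,g},{f,g},{a,d,g},{b,c,g},{c,d,g}}
  U1456: {{d,e},{c,d,e}}
  U2345: {{g},{a,g},{b,g},{c,g},{d,g},{f,g},{a,d,g},{b,c,g},{c,d,g}}
  U12345: {{g},{a,g},{b,g},{c,g},{d,g},{f,g},{a,d,g},{b,c,g},{c,d,g}}
C dims 7,18,15,6; δ0: rk 6, SNF 1^6; δ1: rk 10, SNF 1^10; δ2: rk 5, SNF 1^5
Ȟ^0: (7−6)−0=1 ⇒ Z
Ȟ^1: (18−10)−6=2 ⇒ Z^2
Ȟ^2: (15−5)−10=0 ⇒ 0


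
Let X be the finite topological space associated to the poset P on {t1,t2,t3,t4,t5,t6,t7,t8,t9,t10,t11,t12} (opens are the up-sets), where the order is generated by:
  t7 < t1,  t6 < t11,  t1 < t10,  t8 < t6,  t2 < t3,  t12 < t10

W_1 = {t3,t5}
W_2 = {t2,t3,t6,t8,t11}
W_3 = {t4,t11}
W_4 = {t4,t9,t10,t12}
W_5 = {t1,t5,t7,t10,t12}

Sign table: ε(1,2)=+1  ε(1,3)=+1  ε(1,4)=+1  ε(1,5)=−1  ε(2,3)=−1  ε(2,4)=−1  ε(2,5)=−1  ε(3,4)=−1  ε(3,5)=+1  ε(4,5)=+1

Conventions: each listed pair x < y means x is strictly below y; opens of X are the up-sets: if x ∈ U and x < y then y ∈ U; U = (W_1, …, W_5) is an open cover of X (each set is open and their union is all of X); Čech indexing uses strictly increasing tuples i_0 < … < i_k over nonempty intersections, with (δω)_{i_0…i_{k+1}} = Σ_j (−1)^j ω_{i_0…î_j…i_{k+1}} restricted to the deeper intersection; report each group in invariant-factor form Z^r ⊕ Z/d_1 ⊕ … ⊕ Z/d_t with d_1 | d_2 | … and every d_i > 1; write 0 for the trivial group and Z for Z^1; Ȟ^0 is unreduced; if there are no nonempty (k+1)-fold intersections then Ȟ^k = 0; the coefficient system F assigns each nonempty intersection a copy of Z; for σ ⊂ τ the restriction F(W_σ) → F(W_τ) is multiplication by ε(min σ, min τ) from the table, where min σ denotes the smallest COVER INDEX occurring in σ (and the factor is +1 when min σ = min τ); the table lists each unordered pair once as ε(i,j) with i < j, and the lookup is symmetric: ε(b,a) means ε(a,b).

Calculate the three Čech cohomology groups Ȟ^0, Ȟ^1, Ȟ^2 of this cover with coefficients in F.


nerve of the cover:
  W12={t3} W15={t5} W23={t11} W34={t4} W45={t10,t12}
C dims 5,5; δ0: rk 5, SNF 1^4·2
Ȟ^0 = (5 − 5) − 0 = 0, so Ȟ^0 ≅ 0
Ȟ^1 = (5 − 0) − 5 = 0 plus torsion [2], so Ȟ^1 ≅ Z/2
Ȟ^2 = (0 − 0) − 0 = 0, so Ȟ^2 ≅ 0

Ȟ^0 ≅ 0,  Ȟ^1 ≅ Z/2,  Ȟ^2 ≅ 0


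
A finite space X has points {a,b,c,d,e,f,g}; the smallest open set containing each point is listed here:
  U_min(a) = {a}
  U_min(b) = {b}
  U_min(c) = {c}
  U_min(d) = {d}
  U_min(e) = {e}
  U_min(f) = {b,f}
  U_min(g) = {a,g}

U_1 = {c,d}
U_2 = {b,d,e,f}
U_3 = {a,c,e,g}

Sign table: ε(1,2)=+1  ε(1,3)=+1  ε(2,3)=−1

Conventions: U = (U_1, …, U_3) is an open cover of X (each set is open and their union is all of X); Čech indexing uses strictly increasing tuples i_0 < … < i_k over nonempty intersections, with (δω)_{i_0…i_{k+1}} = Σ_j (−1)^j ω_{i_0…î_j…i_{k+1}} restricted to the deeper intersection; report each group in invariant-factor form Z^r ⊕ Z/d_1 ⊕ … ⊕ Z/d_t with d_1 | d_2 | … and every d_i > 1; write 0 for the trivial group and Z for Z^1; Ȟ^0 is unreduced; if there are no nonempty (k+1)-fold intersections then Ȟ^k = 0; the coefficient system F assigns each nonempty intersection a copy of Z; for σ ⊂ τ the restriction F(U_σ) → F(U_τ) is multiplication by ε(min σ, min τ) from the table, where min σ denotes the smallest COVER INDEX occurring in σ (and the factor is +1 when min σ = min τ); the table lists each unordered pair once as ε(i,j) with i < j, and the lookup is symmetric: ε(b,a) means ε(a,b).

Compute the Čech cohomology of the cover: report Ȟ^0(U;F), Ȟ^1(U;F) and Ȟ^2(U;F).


Ȟ^0 = 0, Ȟ^1 = Z/2 and Ȟ^2 = 0

nerve of the cover:
  U12={d} U13={c} U23={e}
C dims 3,3; δ0: rk 3, SNF 1^2·2
Ȟ^0 = (3 − 3) − 0 = 0, so Ȟ^0 ≅ 0
Ȟ^1 = (3 − 0) − 3 = 0 plus torsion [2], so Ȟ^1 ≅ Z/2
Ȟ^2 = (0 − 0) − 0 = 0, so Ȟ^2 ≅ 0


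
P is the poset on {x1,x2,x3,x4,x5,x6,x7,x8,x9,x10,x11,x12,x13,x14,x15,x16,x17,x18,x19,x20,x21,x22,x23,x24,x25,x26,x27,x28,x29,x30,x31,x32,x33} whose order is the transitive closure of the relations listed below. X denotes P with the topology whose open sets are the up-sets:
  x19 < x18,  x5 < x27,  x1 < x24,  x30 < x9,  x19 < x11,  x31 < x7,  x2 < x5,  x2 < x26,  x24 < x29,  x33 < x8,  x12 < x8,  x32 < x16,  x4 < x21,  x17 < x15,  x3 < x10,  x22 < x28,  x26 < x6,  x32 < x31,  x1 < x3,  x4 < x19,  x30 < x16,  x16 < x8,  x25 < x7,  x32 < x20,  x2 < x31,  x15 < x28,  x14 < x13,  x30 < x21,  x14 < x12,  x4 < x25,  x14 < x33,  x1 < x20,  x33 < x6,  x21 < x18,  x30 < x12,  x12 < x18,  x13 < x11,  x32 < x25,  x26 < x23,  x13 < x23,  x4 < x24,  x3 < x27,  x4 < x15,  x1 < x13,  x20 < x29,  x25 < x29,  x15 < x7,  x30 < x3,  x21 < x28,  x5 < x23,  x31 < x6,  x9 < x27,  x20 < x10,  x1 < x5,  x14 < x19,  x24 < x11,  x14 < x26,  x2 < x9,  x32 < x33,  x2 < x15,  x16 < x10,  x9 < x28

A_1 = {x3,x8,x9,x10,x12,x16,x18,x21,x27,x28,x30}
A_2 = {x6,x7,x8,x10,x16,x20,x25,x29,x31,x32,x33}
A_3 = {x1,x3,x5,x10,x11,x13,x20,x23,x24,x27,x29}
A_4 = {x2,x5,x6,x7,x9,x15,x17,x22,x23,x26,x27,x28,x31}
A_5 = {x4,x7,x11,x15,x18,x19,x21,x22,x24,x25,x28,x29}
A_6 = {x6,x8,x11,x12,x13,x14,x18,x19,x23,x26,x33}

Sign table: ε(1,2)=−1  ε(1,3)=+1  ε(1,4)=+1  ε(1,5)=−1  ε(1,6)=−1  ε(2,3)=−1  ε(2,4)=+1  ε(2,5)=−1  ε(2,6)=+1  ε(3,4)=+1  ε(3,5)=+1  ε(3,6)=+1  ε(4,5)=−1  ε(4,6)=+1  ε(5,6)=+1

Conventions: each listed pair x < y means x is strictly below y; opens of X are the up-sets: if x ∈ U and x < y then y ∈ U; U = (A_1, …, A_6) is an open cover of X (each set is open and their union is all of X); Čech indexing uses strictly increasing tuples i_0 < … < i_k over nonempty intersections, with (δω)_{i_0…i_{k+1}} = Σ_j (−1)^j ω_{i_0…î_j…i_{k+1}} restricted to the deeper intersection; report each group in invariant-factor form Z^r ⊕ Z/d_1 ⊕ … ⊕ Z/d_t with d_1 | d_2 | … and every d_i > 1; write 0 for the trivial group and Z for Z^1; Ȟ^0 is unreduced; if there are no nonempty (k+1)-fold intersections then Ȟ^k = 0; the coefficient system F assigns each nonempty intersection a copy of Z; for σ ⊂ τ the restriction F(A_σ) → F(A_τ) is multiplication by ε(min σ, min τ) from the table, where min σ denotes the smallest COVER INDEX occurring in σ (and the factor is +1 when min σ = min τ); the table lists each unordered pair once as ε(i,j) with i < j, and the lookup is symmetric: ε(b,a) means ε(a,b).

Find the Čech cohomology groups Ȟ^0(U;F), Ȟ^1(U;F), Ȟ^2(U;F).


Ȟ^0 ≅ 0,  Ȟ^1 ≅ Z/2,  Ȟ^2 ≅ Z

nerve simplices:
  A12={x8,x10,x16} A13={x3,x10,x27} A14={x9,x27,x28} A15={x18,x21,x28} A16={x8,x12,x18} A23={x10,x20,x29} A24={x6,x7,x31} A25={x7,x25,x29} A26={x6,x8,x33} A34={x5,x23,x27} A35={x11,x24,x29} A36={x11,x13,x23} A45={x7,x15,x22,x28} A46={x6,x23,x26} A56={x11,x18,x19}
  A123={x10} A126={x8} A134={x27} A145={x28} A156={x18} A235={x29} A245={x7} A246={x6} A346={x23} A356={x11}
C dims 6,15,10; δ0: rk 6, SNF 1^5·2; δ1: rk 9, SNF 1^9
degree 0: 6−6−0 = 0 → Ȟ^0 ≅ 0
degree 1: 15−9−6 = 0 plus torsion [2] → Ȟ^1 ≅ Z/2
degree 2: 10−0−9 = 1 → Ȟ^2 ≅ Z


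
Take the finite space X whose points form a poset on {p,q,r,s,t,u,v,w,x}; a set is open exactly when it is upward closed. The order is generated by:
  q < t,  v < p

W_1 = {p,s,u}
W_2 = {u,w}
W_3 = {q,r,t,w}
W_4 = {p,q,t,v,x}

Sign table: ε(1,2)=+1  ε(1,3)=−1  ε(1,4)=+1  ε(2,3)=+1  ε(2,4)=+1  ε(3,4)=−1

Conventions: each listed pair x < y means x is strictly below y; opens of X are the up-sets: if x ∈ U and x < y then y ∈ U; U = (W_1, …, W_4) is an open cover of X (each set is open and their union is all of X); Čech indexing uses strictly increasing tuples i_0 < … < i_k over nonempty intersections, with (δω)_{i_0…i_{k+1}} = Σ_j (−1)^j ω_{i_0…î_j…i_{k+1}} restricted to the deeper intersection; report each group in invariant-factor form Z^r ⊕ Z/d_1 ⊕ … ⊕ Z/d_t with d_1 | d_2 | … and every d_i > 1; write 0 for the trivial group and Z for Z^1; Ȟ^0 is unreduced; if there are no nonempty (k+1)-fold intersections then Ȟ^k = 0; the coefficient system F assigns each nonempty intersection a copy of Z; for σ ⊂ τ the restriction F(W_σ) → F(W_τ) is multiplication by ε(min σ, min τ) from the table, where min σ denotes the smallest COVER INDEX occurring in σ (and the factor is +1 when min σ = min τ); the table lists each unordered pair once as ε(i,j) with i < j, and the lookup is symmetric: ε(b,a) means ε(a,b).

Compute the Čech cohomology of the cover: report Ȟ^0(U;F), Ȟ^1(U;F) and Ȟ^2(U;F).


Ȟ^0(U;F) ≅ 0, Ȟ^1(U;F) ≅ Z/2, Ȟ^2(U;F) ≅ 0

cover nerve:
  W12={u} W14={p} W23={w} W34={q,t}
C dims 4,4; δ0: rk 4, SNF 1^3·2
Ȟ^0: (4−4)−0=0 ⇒ 0
Ȟ^1: (4−0)−4=0 plus torsion [2] ⇒ Z/2
Ȟ^2: (0−0)−0=0 ⇒ 0


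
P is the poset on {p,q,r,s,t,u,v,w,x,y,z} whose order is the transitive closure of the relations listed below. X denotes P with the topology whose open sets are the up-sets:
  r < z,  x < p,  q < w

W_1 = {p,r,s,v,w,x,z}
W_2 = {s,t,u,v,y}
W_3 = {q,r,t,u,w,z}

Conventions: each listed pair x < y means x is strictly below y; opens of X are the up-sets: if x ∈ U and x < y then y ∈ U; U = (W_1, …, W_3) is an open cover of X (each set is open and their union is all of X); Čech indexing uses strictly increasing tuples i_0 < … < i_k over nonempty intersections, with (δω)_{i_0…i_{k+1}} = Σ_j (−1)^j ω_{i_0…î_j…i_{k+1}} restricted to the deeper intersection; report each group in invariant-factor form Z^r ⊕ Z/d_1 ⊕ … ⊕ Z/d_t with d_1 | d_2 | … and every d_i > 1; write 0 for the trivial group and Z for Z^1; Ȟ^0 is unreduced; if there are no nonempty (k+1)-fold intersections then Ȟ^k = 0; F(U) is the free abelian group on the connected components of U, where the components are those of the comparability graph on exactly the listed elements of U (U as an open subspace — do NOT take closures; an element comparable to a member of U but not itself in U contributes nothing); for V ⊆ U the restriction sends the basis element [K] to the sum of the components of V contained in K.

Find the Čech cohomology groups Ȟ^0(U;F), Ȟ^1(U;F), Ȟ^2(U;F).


Ȟ^0 = Z^8, Ȟ^1 = 0 and Ȟ^2 = 0

nonempty intersections:
  W12={s,v} W13={r,w,z} W23={t,u}
components per intersection:
  W1: {p,x} {r,z} {s} {v} {w}
  W2: {s} {t} {u} {v} {y}
  W3: {q,w} {r,z} {t} {u}
  W12: {s} {v}
  W13: {r,z} {w}
  W23: {t} {u}
C dims 14,6; δ0: rk 6, SNF 1^6
Ȟ^0: (14−6)−0=8 ⇒ Z^8
Ȟ^1: (6−0)−6=0 ⇒ 0
Ȟ^2: (0−0)−0=0 ⇒ 0


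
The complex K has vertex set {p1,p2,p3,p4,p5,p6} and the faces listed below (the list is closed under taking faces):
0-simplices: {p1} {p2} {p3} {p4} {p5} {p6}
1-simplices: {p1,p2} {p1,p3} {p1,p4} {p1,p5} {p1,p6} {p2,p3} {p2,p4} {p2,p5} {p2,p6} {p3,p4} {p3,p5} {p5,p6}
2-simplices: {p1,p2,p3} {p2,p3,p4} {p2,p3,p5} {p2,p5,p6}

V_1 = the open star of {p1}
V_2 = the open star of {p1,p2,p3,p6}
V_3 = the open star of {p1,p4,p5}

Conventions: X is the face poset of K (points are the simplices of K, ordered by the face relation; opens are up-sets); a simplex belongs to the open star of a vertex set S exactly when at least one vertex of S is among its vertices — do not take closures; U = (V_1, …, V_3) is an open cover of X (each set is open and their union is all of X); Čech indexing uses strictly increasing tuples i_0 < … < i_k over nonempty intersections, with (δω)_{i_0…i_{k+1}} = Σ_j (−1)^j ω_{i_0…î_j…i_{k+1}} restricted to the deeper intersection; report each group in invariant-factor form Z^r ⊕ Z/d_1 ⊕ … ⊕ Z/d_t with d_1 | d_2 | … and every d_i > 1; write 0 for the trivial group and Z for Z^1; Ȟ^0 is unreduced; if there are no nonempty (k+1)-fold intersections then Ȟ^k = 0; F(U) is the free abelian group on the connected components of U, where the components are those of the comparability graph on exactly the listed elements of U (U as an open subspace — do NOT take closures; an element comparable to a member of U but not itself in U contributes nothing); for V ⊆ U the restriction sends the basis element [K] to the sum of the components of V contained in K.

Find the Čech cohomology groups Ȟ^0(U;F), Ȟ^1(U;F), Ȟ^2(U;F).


Ȟ^0(U;F) ≅ Z,  Ȟ^1(U;F) ≅ Z^2,  Ȟ^2(U;F) ≅ 0

nonempty overlaps:
  V1={{p1},{p1,p2},{p1,p3},{p1,p4},{p1,p5},{p1,p6},{p1,p2,p3}} V2={{p1},{p2},{p3},{p6},{p1,p2},{p1,p3},{p1,p4},{p1,p5},{p1,p6},{p2,p3},{p2,p4},{p2,p5},{p2,p6},{p3,p4},{p3,p5},{p5,p6},{p1,p2,p3},{p2,p3,p4},{p2,p3,p5},{p2,p5,p6}} V3={{p1},{p4},{p5},{p1,p2},{p1,p3},{p1,p4},{p1,p5},{p1,p6},{p2,p4},{p2,p5},{p3,p4},{p3,p5},{p5,p6},{p1,p2,p3},{p2,p3,p4},{p2,p3,p5},{p2,p5,p6}}
  V12={{p1},{p1,p2},{p1,p3},{p1,p4},{p1,p5},{p1,p6},{p1,p2,p3}} V13={{p1},{p1,p2},{p1,p3},{p1,p4},{p1,p5},{p1,p6},{p1,p2,p3}} V23={{p1},{p1,p2},{p1,p3},{p1,p4},{p1,p5},{p1,p6},{p2,p4},{p2,p5},{p3,p4},{p3,p5},{p5,p6},{p1,p2,p3},{p2,p3,p4},{p2,p3,p5},{p2,p5,p6}}
  V123={{p1},{p1,p2},{p1,p3},{p1,p4},{p1,p5},{p1,p6},{p1,p2,p3}}
components per intersection:
  V1: {{p1},{p1,p2},{p1,p3},{p1,p4},{p1,p5},{p1,p6},{p1,p2,p3}}
  V2: {{p1},{p2},{p3},{p6},{p1,p2},{p1,p3},{p1,p4},{p1,p5},{p1,p6},{p2,p3},{p2,p4},{p2,p5},{p2,p6},{p3,p4},{p3,p5},{p5,p6},{p1,p2,p3},{p2,p3,p4},{p2,p3,p5},{p2,p5,p6}}
  V3: {{p1},{p4},{p5},{p1,p2},{p1,p3},{p1,p4},{p1,p5},{p1,p6},{p2,p4},{p2,p5},{p3,p4},{p3,p5},{p5,p6},{p1,p2,p3},{p2,p3,p4},{p2,p3,p5},{p2,p5,p6}}
  V12: {{p1},{p1,p2},{p1,p3},{p1,p4},{p1,p5},{p1,p6},{p1,p2,p3}}
  V13: {{p1},{p1,p2},{p1,p3},{p1,p4},{p1,p5},{p1,p6},{p1,p2,p3}}
  V23: {{p1},{p1,p2},{p1,p3},{p1,p4},{p1,p5},{p1,p6},{p1,p2,p3}} {{p2,p4},{p3,p4},{p2,p3,p4}} {{p2,p5},{p3,p5},{p5,p6},{p2,p3,p5},{p2,p5,p6}}
  V123: {{p1},{p1,p2},{p1,p3},{p1,p4},{p1,p5},{p1,p6},{p1,p2,p3}}
C dims 3,5,1; δ0: rk 2, SNF 1^2; δ1: rk 1, SNF 1^1
degree 0: 3−2−0 = 1 → Ȟ^0 ≅ Z
degree 1: 5−1−2 = 2 → Ȟ^1 ≅ Z^2
degree 2: 1−0−1 = 0 → Ȟ^2 ≅ 0


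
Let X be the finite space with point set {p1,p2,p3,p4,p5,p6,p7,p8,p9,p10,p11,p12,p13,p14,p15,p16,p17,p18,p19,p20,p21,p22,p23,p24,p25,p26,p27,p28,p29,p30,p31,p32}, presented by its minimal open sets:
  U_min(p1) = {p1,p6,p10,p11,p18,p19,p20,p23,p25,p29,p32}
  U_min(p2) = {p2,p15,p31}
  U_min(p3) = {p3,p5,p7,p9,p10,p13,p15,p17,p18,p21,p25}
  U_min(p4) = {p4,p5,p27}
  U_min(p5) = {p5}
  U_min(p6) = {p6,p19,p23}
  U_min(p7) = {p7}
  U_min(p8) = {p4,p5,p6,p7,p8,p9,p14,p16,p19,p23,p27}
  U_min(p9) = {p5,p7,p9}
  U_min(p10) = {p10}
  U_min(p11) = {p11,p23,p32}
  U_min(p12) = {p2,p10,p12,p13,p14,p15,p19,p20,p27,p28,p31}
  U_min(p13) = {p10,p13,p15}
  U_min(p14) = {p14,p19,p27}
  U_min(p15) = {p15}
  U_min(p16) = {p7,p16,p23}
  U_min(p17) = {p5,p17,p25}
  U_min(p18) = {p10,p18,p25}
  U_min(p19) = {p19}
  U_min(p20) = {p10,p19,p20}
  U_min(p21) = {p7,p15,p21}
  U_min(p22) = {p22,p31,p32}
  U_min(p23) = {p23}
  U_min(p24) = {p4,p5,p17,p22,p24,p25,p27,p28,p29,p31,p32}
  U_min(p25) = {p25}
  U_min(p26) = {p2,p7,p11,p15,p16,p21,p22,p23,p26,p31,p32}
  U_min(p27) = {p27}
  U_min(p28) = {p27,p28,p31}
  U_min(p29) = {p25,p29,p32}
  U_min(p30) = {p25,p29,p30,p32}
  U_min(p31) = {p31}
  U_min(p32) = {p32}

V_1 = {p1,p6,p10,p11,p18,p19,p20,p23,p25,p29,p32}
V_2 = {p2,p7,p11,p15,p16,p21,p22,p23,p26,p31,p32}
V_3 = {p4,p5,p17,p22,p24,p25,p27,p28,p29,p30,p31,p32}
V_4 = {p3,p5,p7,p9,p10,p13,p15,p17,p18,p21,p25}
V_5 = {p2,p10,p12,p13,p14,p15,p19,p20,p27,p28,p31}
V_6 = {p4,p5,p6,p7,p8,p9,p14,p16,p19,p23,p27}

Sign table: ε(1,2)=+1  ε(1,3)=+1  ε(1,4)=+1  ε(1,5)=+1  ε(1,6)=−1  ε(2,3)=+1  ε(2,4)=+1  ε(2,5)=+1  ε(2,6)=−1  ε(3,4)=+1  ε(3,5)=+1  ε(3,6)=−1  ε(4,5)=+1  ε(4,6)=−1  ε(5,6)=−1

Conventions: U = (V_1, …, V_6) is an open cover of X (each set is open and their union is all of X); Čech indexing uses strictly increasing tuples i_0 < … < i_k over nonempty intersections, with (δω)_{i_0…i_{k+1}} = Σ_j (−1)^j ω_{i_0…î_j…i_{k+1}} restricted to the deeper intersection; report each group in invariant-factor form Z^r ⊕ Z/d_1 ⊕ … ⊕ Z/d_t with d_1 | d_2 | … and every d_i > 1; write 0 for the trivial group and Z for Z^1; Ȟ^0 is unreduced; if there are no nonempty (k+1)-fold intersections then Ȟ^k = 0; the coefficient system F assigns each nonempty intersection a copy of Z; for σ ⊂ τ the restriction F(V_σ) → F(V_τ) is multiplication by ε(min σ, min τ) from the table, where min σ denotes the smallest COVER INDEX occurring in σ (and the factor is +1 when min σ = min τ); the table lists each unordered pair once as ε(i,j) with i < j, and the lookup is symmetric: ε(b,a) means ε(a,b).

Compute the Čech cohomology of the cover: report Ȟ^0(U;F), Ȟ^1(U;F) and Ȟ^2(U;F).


nonempty intersections:
  V12={p11,p23,p32} V13={p25,p29,p32} V14={p10,p18,p25} V15={p10,p19,p20} V16={p6,p19,p23} V23={p22,p31,p32} V24={p7,p15,p21} V25={p2,p15,p31} V26={p7,p16,p23} V34={p5,p17,p25} V35={p27,p28,p31} V36={p4,p5,p27} V45={p10,p13,p15} V46={p5,p7,p9} V56={p14,p19,p27}
  V123={p32} V126={p23} V134={p25} V145={p10} V156={p19} V235={p31} V245={p15} V246={p7} V346={p5} V356={p27}
C dims 6,15,10; δ0: rk 5, SNF 1^5; δ1: rk 10, SNF 1^9·2
Ȟ^0: (6−5)−0=1 ⇒ Z
Ȟ^1: (15−10)−5=0 ⇒ 0
Ȟ^2: (10−0)−10=0 plus torsion [2] ⇒ Z/2

Ȟ^0 = Z, Ȟ^1 = 0, Ȟ^2 = Z/2


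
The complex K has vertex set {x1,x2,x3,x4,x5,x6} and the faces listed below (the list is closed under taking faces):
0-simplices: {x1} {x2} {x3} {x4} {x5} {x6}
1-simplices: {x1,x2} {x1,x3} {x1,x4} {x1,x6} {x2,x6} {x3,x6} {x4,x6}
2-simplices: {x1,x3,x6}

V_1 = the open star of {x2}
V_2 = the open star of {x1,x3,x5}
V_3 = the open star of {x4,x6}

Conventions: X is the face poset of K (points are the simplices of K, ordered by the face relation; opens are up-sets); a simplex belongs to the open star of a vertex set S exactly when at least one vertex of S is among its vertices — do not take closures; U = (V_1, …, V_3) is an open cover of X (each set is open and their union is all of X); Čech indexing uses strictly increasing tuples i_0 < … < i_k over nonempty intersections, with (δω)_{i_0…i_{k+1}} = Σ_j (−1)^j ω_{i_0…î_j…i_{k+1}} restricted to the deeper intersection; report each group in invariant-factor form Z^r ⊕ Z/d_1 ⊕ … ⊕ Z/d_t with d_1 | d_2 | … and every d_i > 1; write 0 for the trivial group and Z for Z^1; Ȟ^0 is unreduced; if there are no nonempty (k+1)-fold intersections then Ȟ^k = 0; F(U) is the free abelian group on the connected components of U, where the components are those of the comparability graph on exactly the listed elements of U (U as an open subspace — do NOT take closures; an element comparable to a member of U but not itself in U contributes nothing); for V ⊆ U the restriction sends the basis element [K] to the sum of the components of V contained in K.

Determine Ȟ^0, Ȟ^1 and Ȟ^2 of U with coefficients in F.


Ȟ^0 ≅ Z^2, Ȟ^1 ≅ Z^2 and Ȟ^2 ≅ 0

intersection data:
  V1={{x2},{x1,x2},{x2,x6}} V2={{x1},{x3},{x5},{x1,x2},{x1,x3},{x1,x4},{x1,x6},{x3,x6},{x1,x3,x6}} V3={{x4},{x6},{x1,x4},{x1,x6},{x2,x6},{x3,x6},{x4,x6},{x1,x3,x6}}
  V12={{x1,x2}} V13={{x2,x6}} V23={{x1,x4},{x1,x6},{x3,x6},{x1,x3,x6}}
components per intersection:
  V1: {{x2},{x1,x2},{x2,x6}}
  V2: {{x1},{x3},{x1,x2},{x1,x3},{x1,x4},{x1,x6},{x3,x6},{x1,x3,x6}} {{x5}}
  V3: {{x4},{x6},{x1,x4},{x1,x6},{x2,x6},{x3,x6},{x4,x6},{x1,x3,x6}}
  V12: {{x1,x2}}
  V13: {{x2,x6}}
  V23: {{x1,x4}} {{x1,x6},{x3,x6},{x1,x3,x6}}
C dims 4,4; δ0: rk 2, SNF 1^2
Ȟ^0 = (4 − 2) − 0 = 2, so Ȟ^0 ≅ Z^2
Ȟ^1 = (4 − 0) − 2 = 2, so Ȟ^1 ≅ Z^2
Ȟ^2 = (0 − 0) − 0 = 0, so Ȟ^2 ≅ 0


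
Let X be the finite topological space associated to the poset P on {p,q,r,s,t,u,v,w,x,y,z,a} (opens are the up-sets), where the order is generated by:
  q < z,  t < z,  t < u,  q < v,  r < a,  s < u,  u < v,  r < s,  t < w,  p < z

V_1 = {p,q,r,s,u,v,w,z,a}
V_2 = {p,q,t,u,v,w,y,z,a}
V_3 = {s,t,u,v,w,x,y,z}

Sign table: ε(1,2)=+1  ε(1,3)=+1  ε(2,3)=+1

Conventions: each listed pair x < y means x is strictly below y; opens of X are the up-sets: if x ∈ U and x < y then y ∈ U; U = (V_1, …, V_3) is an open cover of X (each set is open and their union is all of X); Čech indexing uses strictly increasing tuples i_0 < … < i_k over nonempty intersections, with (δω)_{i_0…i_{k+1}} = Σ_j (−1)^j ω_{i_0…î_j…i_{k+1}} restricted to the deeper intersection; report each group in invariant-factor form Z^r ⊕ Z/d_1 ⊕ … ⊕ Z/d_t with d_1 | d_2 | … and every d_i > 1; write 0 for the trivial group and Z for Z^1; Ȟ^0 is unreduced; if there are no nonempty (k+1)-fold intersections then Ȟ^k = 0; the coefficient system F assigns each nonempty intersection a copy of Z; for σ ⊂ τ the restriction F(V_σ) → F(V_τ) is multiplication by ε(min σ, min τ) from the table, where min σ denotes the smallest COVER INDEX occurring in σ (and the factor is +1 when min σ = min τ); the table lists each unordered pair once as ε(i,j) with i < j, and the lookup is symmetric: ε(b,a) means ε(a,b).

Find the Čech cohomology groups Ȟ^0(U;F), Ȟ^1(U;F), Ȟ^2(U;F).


intersection data:
  V12={p,q,u,v,w,z,a} V13={s,u,v,w,z} V23={t,u,v,w,y,z}
  V123={u,v,w,z}
C dims 3,3,1; δ0: rk 2, SNF 1^2; δ1: rk 1, SNF 1^1
Ȟ^0 = (3 − 2) − 0 = 1, so Ȟ^0 ≅ Z
Ȟ^1 = (3 − 1) − 2 = 0, so Ȟ^1 ≅ 0
Ȟ^2 = (1 − 0) − 1 = 0, so Ȟ^2 ≅ 0

Ȟ^0(U;F) ≅ Z, Ȟ^1(U;F) ≅ 0 and Ȟ^2(U;F) ≅ 0


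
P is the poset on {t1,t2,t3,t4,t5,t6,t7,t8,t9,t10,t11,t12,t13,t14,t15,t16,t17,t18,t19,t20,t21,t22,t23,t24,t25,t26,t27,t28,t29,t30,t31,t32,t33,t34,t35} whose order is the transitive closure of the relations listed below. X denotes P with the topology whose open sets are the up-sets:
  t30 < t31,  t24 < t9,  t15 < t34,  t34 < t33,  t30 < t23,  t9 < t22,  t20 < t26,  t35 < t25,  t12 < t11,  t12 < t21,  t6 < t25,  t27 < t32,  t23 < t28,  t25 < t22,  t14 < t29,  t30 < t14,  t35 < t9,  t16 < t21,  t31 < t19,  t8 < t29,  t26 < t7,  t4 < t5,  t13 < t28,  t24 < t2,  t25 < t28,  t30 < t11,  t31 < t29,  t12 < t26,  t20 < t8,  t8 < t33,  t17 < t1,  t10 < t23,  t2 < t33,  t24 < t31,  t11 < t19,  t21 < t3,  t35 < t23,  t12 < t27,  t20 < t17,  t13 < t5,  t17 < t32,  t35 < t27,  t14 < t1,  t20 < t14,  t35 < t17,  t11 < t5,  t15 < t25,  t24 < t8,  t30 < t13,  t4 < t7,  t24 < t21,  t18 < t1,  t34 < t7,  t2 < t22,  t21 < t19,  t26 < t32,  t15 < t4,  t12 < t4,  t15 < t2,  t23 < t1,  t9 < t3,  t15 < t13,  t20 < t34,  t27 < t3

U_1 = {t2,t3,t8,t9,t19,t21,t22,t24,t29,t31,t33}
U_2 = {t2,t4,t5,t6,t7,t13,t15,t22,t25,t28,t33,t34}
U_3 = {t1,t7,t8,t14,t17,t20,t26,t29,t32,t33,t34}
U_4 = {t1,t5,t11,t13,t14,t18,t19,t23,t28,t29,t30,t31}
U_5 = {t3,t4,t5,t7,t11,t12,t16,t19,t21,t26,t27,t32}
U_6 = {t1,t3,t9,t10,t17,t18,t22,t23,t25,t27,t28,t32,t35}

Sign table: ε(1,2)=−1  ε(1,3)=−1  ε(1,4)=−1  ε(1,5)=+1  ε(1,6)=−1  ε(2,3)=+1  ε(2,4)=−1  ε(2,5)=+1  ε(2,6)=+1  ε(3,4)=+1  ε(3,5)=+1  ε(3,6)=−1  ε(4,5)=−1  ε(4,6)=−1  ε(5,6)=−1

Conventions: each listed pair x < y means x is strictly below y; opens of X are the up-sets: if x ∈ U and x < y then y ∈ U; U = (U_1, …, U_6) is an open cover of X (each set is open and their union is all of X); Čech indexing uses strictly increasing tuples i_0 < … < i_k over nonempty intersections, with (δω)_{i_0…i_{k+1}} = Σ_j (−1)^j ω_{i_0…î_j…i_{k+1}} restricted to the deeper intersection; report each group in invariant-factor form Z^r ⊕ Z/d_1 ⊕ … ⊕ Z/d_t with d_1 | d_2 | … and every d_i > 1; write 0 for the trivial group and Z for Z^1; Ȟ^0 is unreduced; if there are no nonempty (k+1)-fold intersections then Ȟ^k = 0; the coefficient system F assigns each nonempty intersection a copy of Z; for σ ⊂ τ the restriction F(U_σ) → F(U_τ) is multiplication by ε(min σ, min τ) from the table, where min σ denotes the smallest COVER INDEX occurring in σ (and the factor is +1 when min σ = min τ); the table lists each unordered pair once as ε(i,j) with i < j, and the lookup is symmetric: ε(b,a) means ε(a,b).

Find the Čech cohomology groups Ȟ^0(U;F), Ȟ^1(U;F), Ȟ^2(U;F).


Ȟ^0 ≅ 0; Ȟ^1 ≅ Z/2; Ȟ^2 ≅ Z

nonempty intersections:
  U12={t2,t22,t33} U13={t8,t29,t33} U14={t19,t29,t31} U15={t3,t19,t21} U16={t3,t9,t22} U23={t7,t33,t34} U24={t5,t13,t28} U25={t4,t5,t7} U26={t22,t25,t28} U34={t1,t14,t29} U35={t7,t26,t32} U36={t1,t17,t32} U45={t5,t11,t19} U46={t1,t18,t23,t28} U56={t3,t27,t32}
  U123={t33} U126={t22} U134={t29} U145={t19} U156={t3} U235={t7} U245={t5} U246={t28} U346={t1} U356={t32}
C dims 6,15,10; δ0: rk 6, SNF 1^5·2; δ1: rk 9, SNF 1^9
Ȟ^0: (6−6)−0=0 ⇒ 0
Ȟ^1: (15−9)−6=0 plus torsion [2] ⇒ Z/2
Ȟ^2: (10−0)−9=1 ⇒ Z
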